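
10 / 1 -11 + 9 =8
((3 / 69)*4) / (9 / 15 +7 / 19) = 95 / 529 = 0.18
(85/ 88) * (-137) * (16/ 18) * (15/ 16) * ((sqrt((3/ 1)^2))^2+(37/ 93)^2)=-2306001125/ 2283336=-1009.93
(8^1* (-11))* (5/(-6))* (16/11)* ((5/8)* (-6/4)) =-100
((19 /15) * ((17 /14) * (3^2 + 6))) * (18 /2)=2907 /14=207.64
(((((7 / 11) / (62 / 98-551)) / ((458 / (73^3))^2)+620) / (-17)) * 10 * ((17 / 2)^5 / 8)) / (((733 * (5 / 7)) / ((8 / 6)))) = 2597289533111622363 / 1459574723064832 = 1779.48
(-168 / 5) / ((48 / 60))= -42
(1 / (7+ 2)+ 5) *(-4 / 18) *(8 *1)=-736 / 81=-9.09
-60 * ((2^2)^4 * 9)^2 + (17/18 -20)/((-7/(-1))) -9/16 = -45864714713/144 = -318504963.28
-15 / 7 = -2.14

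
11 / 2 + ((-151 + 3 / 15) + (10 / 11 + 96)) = -5323 / 110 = -48.39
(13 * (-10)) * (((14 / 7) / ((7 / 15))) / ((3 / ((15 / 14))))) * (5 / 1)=-48750 / 49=-994.90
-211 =-211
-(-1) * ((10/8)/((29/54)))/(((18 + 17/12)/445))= 360450/6757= 53.34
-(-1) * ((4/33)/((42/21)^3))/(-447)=-1/29502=-0.00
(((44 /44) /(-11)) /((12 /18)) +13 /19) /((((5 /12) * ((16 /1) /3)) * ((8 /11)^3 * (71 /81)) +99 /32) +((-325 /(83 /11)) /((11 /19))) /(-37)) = 992540370096 /10605378047069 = 0.09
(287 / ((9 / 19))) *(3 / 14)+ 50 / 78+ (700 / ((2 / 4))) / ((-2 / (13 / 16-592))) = 64578029 / 156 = 413961.72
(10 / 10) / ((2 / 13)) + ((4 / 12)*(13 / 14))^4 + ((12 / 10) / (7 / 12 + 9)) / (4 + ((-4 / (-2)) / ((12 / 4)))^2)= 58483979251 / 8946126000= 6.54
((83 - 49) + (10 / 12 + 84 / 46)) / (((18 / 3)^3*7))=5059 / 208656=0.02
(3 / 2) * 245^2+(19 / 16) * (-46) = 719863 / 8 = 89982.88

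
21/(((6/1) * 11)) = 7/22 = 0.32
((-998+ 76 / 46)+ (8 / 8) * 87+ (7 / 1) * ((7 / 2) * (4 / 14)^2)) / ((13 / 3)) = -209.39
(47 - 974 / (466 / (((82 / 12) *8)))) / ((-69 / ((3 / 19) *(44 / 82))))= 1034330 / 12523983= 0.08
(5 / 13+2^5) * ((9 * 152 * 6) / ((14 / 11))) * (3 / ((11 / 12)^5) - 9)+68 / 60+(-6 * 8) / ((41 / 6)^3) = -1255637494655464133 / 1377383772765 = -911610.49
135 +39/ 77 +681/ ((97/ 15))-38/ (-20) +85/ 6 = 28779824/ 112035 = 256.88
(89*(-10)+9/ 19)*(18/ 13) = -1231.65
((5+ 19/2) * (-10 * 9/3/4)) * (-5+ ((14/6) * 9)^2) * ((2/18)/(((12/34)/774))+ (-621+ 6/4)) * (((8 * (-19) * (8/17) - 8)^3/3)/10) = -298794849270.06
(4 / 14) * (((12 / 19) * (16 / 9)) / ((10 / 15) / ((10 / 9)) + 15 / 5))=320 / 3591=0.09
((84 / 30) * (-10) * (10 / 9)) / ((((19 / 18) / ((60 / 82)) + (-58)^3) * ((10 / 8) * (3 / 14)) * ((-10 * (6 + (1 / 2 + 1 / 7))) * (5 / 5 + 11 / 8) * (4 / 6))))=-351232 / 62056863889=-0.00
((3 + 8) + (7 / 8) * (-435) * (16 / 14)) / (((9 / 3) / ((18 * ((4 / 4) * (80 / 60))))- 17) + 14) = 3392 / 23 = 147.48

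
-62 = -62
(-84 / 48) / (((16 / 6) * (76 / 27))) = -567 / 2432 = -0.23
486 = 486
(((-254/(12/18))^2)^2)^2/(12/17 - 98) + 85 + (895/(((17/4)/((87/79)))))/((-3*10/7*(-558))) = -2828322592919429267599802981/619748838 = -4563659372152673995.98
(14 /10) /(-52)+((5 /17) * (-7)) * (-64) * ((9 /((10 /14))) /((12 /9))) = 5503561 /4420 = 1245.15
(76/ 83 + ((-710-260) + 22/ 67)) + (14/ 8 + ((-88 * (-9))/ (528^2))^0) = -21487837/ 22244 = -966.01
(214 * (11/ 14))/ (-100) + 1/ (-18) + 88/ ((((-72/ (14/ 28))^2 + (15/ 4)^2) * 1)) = -402690727/ 232400700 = -1.73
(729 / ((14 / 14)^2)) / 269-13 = -2768 / 269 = -10.29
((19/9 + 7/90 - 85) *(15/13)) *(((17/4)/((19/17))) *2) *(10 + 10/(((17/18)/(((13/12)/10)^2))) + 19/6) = -6870615127/711360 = -9658.42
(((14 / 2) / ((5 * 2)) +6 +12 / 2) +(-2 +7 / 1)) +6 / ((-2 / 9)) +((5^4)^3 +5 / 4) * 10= 2441406253.20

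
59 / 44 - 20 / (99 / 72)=-581 / 44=-13.20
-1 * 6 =-6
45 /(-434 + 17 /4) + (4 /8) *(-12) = -1166 /191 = -6.10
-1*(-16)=16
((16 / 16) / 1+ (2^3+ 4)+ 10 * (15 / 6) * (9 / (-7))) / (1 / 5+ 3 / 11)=-40.49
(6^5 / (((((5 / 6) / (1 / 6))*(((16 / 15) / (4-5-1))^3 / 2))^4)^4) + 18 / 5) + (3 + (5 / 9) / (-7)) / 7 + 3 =995119491226534848292203520696534654537529038229959 / 23447581845645915998023156543345278320640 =42440175612.88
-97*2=-194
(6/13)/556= 3/3614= 0.00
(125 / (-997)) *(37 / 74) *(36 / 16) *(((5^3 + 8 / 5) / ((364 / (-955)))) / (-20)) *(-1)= 27203175 / 11613056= 2.34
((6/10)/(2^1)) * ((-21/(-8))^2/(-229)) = -1323/146560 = -0.01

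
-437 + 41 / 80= -34919 / 80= -436.49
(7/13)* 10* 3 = 16.15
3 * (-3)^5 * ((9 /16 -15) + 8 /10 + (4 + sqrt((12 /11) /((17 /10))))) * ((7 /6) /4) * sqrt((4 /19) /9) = -567 * sqrt(106590) /7106 + 437157 * sqrt(19) /6080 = 287.36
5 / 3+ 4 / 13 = 77 / 39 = 1.97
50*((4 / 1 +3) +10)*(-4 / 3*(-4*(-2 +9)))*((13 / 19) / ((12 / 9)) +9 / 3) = 111484.21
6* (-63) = -378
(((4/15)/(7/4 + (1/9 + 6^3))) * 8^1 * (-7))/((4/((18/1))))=-0.31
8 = 8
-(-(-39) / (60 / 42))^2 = -74529 / 100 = -745.29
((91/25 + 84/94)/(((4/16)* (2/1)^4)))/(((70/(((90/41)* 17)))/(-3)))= -349299/192700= -1.81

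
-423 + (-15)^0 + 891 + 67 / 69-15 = 31393 / 69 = 454.97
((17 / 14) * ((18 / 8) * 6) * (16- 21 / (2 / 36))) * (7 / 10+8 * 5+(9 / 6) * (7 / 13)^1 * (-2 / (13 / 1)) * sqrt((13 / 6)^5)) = -33813153 / 140+9231 * sqrt(78) / 16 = -236427.15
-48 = -48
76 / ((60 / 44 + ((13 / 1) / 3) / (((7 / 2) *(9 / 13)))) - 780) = -158004 / 1615067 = -0.10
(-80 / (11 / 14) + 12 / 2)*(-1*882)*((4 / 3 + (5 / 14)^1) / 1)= 1571514 / 11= 142864.91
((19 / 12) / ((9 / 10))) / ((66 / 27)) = 95 / 132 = 0.72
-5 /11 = -0.45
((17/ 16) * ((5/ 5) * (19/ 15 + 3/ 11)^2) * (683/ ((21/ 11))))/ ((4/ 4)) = 187273819/ 207900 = 900.79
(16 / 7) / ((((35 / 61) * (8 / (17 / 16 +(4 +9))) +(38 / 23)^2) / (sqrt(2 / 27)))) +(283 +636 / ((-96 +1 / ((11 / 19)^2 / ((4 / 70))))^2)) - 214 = 645380 * sqrt(6) / 7766087 +2844004019484 / 41176120561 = 69.27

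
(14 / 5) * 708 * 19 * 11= 2071608 / 5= 414321.60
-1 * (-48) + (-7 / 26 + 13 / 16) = 48.54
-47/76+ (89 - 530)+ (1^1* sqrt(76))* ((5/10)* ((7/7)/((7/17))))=-33563/76+ 17* sqrt(19)/7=-431.03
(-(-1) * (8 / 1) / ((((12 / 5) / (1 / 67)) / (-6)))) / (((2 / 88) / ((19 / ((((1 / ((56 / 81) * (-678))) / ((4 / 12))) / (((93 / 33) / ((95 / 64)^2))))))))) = 25712132096 / 515565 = 49871.76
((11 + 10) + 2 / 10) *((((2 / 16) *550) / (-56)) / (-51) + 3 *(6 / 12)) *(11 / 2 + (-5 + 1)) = 922783 / 19040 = 48.47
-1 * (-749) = 749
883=883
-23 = -23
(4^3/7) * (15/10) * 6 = 576/7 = 82.29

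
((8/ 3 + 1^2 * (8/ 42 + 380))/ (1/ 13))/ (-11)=-452.47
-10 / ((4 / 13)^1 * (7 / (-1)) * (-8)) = -65 / 112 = -0.58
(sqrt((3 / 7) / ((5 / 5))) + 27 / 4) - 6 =sqrt(21) / 7 + 3 / 4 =1.40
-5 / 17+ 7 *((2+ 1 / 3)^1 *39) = 10824 / 17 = 636.71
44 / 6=22 / 3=7.33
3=3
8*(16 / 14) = 64 / 7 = 9.14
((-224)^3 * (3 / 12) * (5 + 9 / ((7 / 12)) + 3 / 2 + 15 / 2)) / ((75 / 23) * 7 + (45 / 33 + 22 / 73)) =-109085892608 / 32309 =-3376331.44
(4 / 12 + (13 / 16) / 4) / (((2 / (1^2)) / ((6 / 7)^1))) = 103 / 448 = 0.23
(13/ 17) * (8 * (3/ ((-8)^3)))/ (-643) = 39/ 699584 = 0.00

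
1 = 1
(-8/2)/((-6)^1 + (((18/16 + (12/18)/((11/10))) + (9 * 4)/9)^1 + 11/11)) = -1056/193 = -5.47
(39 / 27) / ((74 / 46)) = 299 / 333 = 0.90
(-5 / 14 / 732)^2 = 25 / 105021504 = 0.00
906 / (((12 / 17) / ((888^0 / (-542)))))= -2567 / 1084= -2.37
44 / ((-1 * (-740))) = 11 / 185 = 0.06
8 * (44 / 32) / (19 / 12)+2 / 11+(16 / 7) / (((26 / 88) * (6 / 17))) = 1657426 / 57057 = 29.05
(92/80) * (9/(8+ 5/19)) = 3933/3140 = 1.25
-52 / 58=-26 / 29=-0.90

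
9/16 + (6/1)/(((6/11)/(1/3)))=203/48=4.23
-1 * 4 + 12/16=-13/4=-3.25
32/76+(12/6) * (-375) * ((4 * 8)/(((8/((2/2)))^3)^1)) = -7061/152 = -46.45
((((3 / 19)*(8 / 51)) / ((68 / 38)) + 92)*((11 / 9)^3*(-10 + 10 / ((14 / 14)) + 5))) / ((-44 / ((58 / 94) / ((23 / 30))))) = -388797200 / 25305129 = -15.36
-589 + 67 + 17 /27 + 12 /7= -98215 /189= -519.66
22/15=1.47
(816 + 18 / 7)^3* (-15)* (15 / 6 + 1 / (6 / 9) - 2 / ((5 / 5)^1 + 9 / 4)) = -124167461220000 / 4459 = -27846481547.43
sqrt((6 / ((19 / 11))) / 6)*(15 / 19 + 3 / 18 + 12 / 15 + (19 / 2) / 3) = 3.75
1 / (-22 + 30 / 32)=-16 / 337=-0.05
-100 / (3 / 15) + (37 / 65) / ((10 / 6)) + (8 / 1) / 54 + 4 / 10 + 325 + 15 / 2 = -2924011 / 17550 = -166.61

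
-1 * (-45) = 45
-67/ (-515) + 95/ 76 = 2843/ 2060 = 1.38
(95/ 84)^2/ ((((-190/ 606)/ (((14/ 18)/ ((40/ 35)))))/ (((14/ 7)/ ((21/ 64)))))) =-9595/ 567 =-16.92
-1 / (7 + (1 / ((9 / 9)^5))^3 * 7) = -1 / 14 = -0.07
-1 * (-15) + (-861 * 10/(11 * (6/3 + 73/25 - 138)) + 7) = 340128/12199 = 27.88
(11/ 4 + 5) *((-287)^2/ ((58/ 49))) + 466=125226623/ 232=539769.93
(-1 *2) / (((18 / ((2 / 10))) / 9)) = -1 / 5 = -0.20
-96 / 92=-24 / 23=-1.04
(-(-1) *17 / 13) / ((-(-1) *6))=17 / 78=0.22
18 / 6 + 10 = 13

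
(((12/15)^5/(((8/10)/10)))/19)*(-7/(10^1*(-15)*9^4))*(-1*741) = -23296/20503125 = -0.00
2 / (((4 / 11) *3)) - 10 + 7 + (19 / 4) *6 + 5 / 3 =29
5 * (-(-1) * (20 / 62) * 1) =50 / 31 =1.61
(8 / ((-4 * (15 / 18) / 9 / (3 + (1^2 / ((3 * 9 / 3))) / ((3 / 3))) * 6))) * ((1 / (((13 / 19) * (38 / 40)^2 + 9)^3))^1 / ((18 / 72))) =-2867200000 / 56933326423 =-0.05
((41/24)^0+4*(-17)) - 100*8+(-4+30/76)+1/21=-694705/798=-870.56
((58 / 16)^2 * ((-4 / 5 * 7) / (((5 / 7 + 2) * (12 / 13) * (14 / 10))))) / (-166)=76531 / 605568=0.13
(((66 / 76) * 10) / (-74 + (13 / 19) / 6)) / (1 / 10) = -9900 / 8423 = -1.18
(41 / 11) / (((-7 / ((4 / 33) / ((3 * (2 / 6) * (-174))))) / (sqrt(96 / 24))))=164 / 221067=0.00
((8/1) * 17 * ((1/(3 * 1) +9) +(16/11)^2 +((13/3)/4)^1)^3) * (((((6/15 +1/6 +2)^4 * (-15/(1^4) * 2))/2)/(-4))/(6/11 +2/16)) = 245946398104651741/3784968000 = 64979782.68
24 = 24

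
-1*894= -894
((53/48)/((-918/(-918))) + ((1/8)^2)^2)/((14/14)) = 13571/12288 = 1.10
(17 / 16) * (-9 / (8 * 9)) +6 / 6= 111 / 128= 0.87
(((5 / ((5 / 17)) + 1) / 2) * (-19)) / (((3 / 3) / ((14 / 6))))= -399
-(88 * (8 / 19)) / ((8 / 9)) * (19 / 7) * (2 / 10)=-792 / 35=-22.63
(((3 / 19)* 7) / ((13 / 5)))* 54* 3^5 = 1377810 / 247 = 5578.18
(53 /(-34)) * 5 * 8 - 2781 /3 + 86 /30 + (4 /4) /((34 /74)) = -984.31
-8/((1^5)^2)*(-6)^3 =1728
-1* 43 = -43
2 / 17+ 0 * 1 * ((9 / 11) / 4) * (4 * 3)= 2 / 17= 0.12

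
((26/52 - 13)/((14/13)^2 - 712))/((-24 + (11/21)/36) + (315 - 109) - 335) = -0.00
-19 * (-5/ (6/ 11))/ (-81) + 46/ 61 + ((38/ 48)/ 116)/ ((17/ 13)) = -325256005/ 233847648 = -1.39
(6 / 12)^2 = 1 / 4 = 0.25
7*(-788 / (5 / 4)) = -4412.80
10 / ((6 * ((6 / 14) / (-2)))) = -70 / 9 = -7.78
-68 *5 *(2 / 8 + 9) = -3145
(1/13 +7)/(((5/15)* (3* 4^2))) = 23/52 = 0.44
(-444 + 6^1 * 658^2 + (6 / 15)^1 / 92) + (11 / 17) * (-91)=10155369187 / 3910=2597281.12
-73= -73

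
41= 41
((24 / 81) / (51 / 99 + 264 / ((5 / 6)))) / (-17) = -0.00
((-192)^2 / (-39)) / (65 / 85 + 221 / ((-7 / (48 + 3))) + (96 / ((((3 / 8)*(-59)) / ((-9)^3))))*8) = -21568512 / 540691463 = -0.04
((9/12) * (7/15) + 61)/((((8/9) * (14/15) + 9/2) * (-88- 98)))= -11043/178436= -0.06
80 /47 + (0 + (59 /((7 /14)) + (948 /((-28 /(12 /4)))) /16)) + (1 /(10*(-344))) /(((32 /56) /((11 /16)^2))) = 131368092537 /1158922240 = 113.35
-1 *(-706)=706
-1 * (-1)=1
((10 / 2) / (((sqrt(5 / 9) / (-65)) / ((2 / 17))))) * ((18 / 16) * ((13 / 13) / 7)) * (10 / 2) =-8775 * sqrt(5) / 476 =-41.22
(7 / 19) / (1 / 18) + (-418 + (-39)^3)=-1134877 / 19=-59730.37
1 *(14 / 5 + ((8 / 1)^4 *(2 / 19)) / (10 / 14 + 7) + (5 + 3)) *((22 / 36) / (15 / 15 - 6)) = -940841 / 115425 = -8.15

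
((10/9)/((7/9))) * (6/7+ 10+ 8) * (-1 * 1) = -1320/49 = -26.94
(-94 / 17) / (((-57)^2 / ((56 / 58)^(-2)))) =-39527 / 21651336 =-0.00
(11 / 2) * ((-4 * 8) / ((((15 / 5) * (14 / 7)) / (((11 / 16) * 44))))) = -2662 / 3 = -887.33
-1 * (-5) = 5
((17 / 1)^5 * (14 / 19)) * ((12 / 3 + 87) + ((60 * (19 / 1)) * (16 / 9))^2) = 734834305347562 / 171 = 4297276639459.43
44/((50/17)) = 374/25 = 14.96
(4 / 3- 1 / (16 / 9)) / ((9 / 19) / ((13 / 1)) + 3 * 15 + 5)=9139 / 593232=0.02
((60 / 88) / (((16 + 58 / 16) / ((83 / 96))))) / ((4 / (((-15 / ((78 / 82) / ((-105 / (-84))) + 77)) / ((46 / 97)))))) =-123784125 / 40524317504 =-0.00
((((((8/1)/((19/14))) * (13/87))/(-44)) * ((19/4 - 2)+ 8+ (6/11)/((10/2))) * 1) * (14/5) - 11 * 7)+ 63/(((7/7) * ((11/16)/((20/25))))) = -21499331/5000325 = -4.30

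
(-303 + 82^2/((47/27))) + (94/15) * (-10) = 3497.06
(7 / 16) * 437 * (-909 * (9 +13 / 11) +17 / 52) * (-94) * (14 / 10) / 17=5327767737719 / 388960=13697469.50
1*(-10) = -10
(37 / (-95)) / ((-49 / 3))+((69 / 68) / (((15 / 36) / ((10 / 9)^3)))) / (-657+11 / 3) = 0.02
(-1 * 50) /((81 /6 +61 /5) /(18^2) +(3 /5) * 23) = -162000 /44969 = -3.60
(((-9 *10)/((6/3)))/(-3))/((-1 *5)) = -3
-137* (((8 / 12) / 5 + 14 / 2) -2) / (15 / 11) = -116039 / 225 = -515.73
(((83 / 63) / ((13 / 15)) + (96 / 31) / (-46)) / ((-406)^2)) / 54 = 282791 / 1732598778456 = 0.00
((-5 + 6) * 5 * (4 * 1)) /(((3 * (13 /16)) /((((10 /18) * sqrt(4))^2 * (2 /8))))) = 2.53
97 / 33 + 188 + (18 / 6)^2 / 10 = 63307 / 330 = 191.84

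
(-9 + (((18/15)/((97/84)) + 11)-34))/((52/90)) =-67572/1261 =-53.59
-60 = -60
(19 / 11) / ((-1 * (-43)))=19 / 473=0.04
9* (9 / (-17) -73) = -11250 / 17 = -661.76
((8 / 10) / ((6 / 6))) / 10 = 2 / 25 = 0.08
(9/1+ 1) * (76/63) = 12.06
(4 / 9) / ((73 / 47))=188 / 657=0.29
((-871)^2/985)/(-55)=-758641/54175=-14.00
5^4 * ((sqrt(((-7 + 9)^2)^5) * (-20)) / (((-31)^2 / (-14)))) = 5600000 / 961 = 5827.26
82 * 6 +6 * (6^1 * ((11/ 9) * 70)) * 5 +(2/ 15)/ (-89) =21215818/ 1335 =15892.00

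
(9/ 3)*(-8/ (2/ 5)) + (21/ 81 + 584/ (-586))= -480493/ 7911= -60.74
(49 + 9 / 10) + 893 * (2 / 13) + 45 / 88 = 1074193 / 5720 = 187.80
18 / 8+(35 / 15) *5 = 167 / 12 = 13.92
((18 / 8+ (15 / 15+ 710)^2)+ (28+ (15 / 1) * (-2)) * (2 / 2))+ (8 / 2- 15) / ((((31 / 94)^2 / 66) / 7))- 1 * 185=1762894337 / 3844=458609.35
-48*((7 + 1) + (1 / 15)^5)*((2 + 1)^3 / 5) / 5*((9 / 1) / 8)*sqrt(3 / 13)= -36450006*sqrt(39) / 1015625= -224.13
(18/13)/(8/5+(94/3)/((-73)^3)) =52517295/60683597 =0.87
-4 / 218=-2 / 109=-0.02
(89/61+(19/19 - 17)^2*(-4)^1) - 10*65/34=-1080200/1037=-1041.66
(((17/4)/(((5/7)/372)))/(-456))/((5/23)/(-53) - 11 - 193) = 0.02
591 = 591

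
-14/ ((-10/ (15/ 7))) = 3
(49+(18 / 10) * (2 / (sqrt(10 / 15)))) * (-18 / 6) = -147-27 * sqrt(6) / 5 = -160.23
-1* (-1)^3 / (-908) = -1 / 908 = -0.00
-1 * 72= -72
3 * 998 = 2994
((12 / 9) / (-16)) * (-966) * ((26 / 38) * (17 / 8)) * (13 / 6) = 462553 / 1824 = 253.59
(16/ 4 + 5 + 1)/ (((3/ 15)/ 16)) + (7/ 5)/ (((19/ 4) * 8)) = 152007/ 190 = 800.04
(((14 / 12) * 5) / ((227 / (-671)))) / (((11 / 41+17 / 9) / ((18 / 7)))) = -20.55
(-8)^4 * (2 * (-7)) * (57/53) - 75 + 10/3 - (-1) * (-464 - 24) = -9894811/159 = -62231.52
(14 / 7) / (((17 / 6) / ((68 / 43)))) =48 / 43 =1.12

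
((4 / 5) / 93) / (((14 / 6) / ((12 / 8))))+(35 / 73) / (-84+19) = -1901 / 1029665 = -0.00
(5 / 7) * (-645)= -3225 / 7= -460.71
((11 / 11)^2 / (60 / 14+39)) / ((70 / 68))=34 / 1515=0.02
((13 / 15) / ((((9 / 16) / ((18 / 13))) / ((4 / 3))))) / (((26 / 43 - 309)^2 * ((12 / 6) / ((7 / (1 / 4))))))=3313408 / 7913435445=0.00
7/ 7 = 1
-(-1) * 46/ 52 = 23/ 26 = 0.88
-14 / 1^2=-14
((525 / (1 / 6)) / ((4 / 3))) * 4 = 9450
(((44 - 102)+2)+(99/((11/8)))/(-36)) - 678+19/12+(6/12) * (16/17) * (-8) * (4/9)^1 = -450487/612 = -736.09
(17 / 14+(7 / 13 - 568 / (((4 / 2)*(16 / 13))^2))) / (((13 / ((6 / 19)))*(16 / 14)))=-3214479 / 1644032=-1.96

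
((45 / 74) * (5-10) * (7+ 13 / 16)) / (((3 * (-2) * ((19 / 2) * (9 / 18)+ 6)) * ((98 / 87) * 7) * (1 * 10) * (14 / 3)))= 489375 / 488958848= 0.00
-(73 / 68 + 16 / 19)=-1.92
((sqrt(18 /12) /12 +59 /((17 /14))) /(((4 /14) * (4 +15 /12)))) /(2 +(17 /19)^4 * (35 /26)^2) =22024249 * sqrt(6) /2506564953 +145536237392 /14203868067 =10.27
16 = 16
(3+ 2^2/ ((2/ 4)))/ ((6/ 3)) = 11/ 2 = 5.50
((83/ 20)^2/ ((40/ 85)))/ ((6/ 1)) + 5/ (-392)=5726537/ 940800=6.09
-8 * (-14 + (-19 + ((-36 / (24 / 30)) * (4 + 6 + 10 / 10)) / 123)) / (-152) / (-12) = 253 / 1558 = 0.16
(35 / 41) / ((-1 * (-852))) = 35 / 34932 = 0.00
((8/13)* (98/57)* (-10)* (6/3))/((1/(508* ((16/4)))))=-31861760/741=-42998.33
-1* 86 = -86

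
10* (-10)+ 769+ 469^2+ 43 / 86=441261 / 2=220630.50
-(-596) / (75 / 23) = 13708 / 75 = 182.77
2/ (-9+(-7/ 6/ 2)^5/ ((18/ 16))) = -559872/ 2536231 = -0.22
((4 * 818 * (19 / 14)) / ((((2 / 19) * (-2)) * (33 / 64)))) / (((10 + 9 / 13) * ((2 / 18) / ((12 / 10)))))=-2211191424 / 53515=-41319.10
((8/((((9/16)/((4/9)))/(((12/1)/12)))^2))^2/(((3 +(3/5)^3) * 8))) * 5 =41943040000/8652390921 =4.85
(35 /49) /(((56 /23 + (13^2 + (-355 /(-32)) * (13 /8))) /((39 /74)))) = 191360 /96309409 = 0.00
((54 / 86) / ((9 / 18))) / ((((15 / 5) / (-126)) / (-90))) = 204120 / 43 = 4746.98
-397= -397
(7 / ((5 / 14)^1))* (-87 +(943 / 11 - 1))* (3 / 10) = -147 / 11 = -13.36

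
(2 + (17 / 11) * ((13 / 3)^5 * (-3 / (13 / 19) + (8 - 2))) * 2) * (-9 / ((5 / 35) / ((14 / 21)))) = -95190200 / 297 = -320505.72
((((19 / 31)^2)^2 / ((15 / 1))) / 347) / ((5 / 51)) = 2215457 / 8011544675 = 0.00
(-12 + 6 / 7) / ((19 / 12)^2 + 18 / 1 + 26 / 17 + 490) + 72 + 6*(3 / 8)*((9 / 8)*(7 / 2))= 45394549209 / 561552320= 80.84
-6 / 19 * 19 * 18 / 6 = -18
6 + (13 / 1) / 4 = 37 / 4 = 9.25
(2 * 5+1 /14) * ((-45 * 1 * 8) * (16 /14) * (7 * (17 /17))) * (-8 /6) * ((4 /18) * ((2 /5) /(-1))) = -24064 /7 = -3437.71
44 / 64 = 11 / 16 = 0.69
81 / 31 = 2.61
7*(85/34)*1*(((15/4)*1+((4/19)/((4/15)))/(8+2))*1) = 67.01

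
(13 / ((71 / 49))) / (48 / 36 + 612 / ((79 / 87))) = 21567 / 1623344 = 0.01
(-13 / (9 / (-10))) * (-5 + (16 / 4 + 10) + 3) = 520 / 3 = 173.33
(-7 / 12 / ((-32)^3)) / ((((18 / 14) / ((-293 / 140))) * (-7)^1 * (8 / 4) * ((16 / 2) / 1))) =293 / 1132462080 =0.00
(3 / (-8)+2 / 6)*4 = -1 / 6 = -0.17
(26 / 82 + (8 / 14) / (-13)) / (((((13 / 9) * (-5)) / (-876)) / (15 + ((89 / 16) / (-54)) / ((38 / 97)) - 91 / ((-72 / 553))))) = 23641.67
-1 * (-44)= 44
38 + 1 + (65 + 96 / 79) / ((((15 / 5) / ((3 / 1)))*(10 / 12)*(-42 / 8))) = 65987 / 2765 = 23.87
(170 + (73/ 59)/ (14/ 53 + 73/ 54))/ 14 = 23298838/ 1910125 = 12.20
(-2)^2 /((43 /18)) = 72 /43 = 1.67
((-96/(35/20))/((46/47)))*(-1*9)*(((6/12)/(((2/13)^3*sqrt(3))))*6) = 22303944*sqrt(3)/161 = 239947.60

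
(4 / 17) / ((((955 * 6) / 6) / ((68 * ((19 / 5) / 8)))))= 38 / 4775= 0.01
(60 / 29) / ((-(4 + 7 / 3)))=-0.33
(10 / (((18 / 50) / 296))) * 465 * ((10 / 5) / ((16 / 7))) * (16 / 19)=160580000 / 57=2817192.98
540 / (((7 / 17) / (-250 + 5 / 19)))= -43559100 / 133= -327512.03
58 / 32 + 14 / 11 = 543 / 176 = 3.09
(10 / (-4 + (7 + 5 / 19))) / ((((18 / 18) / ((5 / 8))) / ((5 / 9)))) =2375 / 2232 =1.06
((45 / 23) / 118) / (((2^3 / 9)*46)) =405 / 998752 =0.00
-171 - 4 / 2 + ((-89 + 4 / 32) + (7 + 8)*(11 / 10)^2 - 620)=-34549 / 40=-863.72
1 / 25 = 0.04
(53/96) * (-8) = -53/12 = -4.42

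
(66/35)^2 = 4356/1225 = 3.56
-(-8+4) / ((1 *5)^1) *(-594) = -2376 / 5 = -475.20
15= 15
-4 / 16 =-1 / 4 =-0.25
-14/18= -7/9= -0.78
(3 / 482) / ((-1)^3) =-3 / 482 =-0.01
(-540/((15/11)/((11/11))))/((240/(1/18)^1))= -11/120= -0.09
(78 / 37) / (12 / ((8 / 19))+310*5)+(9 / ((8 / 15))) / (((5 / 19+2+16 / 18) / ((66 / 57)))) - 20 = -45133967 / 3270652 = -13.80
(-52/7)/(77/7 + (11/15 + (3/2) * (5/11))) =-17160/28679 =-0.60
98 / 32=49 / 16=3.06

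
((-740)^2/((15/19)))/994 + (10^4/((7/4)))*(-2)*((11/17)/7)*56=-211690360/3621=-58461.85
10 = 10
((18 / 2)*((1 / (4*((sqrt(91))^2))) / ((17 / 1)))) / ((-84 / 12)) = -0.00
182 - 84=98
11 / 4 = 2.75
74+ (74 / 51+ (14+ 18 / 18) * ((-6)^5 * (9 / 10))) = -5349928 / 51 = -104900.55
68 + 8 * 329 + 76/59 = 159376/59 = 2701.29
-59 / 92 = -0.64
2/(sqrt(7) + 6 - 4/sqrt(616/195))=0.31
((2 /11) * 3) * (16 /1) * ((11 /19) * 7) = 672 /19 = 35.37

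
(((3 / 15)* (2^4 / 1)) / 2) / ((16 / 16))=1.60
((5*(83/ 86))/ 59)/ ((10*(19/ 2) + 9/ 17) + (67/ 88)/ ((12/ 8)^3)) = 2095335/ 2453111558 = 0.00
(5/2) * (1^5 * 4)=10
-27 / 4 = -6.75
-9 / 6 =-3 / 2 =-1.50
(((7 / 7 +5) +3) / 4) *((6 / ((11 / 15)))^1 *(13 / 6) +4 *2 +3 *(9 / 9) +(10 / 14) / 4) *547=43829469 / 1232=35575.87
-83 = -83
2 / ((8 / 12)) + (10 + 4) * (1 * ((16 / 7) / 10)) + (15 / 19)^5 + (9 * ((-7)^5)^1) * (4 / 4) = -1872630259241 / 12380495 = -151256.49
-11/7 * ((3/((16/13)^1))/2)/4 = -429/896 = -0.48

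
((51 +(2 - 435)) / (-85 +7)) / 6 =191 / 234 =0.82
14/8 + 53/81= 779/324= 2.40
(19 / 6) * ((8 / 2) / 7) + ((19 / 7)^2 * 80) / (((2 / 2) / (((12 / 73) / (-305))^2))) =26375343202 / 14574468615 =1.81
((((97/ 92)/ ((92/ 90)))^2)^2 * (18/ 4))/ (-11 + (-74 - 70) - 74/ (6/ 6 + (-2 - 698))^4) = -779988508988562774887855625/ 23738486873638143552514859008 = -0.03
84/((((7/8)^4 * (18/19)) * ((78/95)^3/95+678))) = 6338813440000/28412747126379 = 0.22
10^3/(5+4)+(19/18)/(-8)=5327/48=110.98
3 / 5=0.60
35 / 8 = 4.38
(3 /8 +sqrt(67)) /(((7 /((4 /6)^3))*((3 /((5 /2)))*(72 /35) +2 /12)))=50 /8301 +400*sqrt(67) /24903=0.14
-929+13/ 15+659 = -269.13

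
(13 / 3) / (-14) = -13 / 42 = -0.31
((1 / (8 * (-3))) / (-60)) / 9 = 0.00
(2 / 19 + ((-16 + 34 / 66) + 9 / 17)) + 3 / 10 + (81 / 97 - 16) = -307231481 / 10339230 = -29.72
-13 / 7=-1.86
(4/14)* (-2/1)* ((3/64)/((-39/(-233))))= -233/1456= -0.16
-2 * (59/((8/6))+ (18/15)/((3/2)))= -901/10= -90.10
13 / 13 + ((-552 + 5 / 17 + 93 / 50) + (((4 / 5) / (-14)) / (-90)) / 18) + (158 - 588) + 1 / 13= -3066164939 / 3132675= -978.77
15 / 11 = 1.36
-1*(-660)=660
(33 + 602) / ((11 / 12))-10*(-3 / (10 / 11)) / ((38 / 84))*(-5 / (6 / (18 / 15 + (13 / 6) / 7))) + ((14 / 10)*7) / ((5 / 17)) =6628269 / 10450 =634.28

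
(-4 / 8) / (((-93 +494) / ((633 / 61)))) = -633 / 48922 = -0.01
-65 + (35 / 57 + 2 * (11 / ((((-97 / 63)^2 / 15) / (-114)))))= -8545416490 / 536313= -15933.64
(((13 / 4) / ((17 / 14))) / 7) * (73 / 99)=0.28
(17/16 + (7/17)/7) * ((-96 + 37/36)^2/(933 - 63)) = 713063221/61337088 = 11.63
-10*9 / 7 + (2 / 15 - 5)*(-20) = 84.48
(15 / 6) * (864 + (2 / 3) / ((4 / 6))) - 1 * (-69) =2231.50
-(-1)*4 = 4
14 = 14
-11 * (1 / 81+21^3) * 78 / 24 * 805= -43176298165 / 162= -266520359.04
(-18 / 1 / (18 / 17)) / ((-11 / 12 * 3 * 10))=34 / 55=0.62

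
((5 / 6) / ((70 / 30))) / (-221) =-5 / 3094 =-0.00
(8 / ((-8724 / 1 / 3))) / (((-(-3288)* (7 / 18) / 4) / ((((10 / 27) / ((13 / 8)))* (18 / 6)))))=-160 / 27190527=-0.00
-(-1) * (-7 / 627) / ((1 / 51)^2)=-6069 / 209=-29.04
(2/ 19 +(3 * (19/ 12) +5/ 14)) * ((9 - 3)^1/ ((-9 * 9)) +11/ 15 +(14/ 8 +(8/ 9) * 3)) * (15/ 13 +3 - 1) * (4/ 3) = 111.26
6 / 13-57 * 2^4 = -11850 / 13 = -911.54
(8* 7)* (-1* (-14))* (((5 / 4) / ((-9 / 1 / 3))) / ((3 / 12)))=-3920 / 3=-1306.67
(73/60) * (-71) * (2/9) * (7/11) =-36281/2970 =-12.22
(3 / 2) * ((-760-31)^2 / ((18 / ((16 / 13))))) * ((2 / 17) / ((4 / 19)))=23775878 / 663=35861.05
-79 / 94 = -0.84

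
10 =10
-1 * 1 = -1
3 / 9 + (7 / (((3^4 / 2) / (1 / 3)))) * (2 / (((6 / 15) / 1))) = 151 / 243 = 0.62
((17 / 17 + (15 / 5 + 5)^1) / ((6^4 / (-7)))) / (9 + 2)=-7 / 1584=-0.00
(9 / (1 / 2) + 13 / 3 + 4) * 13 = 1027 / 3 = 342.33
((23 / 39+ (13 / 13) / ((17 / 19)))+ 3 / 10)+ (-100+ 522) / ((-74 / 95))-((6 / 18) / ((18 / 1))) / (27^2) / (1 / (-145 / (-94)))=-81659236743403 / 151291017540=-539.75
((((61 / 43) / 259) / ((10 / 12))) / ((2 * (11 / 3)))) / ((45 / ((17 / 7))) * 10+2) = 9333 / 1950311440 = 0.00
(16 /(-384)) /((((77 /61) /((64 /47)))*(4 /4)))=-488 /10857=-0.04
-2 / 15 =-0.13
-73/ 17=-4.29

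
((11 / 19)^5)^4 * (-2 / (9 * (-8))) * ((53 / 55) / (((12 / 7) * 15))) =0.00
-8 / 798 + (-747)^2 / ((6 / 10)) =371075981 / 399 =930014.99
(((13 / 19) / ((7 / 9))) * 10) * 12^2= 168480 / 133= 1266.77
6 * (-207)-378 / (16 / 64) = -2754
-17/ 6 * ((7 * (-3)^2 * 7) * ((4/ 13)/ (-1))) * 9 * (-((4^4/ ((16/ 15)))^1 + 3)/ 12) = -1821771/ 26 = -70068.12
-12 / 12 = -1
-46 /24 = -23 /12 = -1.92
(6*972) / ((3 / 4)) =7776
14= 14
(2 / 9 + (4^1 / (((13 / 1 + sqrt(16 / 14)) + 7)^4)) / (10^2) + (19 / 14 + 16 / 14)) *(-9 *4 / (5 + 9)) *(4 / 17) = -83078716015463 / 50440644243400 + 22113 *sqrt(14) / 2522032212170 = -1.65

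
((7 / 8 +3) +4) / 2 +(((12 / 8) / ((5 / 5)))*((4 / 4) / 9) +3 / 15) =1033 / 240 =4.30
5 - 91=-86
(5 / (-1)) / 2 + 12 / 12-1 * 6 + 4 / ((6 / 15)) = 5 / 2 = 2.50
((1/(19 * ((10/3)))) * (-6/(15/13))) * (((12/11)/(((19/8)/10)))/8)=-0.05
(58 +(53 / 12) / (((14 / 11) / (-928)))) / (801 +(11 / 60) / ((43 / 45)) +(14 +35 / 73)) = -833843960 / 215072949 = -3.88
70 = 70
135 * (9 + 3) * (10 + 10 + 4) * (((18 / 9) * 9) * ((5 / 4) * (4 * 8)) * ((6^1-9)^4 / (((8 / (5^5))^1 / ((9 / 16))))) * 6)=2989355625000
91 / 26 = 7 / 2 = 3.50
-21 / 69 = -7 / 23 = -0.30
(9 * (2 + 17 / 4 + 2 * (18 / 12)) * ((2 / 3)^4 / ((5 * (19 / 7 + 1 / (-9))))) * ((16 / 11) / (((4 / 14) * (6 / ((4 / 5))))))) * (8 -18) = -58016 / 6765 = -8.58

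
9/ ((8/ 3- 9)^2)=81/ 361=0.22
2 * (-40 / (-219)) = 80 / 219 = 0.37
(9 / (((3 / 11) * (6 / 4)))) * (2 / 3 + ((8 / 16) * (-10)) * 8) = -2596 / 3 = -865.33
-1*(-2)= 2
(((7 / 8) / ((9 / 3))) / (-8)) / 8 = -7 / 1536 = -0.00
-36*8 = -288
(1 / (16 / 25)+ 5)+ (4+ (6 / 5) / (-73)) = 61589 / 5840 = 10.55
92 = 92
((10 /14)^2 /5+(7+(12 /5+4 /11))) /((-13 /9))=-239292 /35035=-6.83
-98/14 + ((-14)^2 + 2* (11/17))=3235/17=190.29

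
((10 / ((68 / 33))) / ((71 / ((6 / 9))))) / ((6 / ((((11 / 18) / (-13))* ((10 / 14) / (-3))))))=3025 / 35587188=0.00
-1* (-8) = 8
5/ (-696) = -5/ 696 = -0.01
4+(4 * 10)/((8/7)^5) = 100419/4096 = 24.52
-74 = -74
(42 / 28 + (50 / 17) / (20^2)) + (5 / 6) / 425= 3079 / 2040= 1.51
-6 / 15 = -2 / 5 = -0.40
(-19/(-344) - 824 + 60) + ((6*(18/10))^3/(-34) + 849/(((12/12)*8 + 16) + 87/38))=-187119461189/243423000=-768.70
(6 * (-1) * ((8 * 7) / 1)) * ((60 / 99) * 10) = -22400 / 11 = -2036.36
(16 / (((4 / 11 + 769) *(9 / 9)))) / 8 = 22 / 8463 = 0.00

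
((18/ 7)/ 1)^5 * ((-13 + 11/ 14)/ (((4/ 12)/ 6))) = -2908045152/ 117649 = -24717.98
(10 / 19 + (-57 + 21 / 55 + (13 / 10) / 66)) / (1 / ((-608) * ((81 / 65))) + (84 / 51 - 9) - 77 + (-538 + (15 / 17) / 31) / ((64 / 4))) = 16008080328 / 33681468755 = 0.48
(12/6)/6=0.33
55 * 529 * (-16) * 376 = -175035520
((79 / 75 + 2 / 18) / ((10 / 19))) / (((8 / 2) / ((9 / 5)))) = 2489 / 2500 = 1.00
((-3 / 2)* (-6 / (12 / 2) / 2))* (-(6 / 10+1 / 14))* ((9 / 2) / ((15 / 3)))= -1269 / 2800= -0.45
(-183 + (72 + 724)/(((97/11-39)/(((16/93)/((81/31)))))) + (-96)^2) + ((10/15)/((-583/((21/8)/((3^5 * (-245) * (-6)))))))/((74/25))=1320208226319953/146182007664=9031.26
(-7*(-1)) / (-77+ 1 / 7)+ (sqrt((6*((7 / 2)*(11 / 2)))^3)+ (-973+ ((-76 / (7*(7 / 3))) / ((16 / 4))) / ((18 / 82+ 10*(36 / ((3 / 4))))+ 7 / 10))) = -18803422331 / 19323346+ 231*sqrt(462) / 4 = 268.20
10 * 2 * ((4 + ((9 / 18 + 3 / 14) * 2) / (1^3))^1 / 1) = 760 / 7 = 108.57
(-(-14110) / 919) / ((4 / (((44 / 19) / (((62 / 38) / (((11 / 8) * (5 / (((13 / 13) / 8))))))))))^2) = 5164612750 / 883159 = 5847.89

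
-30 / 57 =-10 / 19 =-0.53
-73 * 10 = -730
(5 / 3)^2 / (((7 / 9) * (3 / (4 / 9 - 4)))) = -4.23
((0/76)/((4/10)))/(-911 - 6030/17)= 0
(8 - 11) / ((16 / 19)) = -57 / 16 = -3.56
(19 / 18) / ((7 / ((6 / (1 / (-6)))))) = -38 / 7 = -5.43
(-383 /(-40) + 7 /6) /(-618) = -1289 /74160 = -0.02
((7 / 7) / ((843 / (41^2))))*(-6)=-3362 / 281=-11.96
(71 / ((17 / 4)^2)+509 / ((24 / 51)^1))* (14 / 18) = 17568635 / 20808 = 844.32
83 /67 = 1.24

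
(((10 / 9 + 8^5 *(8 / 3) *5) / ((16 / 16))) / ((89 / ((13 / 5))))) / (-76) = -5111821 / 30438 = -167.94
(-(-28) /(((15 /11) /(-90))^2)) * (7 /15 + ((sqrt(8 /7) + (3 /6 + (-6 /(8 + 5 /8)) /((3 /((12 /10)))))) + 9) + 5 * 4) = 34848 * sqrt(14) + 83283816 /23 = 3751424.75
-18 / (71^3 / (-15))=270 / 357911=0.00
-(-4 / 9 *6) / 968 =1 / 363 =0.00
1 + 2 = 3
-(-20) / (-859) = -20 / 859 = -0.02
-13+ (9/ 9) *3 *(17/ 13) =-118/ 13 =-9.08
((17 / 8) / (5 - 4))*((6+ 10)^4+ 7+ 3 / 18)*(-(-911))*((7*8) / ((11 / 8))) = 170531259724 / 33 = 5167613931.03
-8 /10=-4 /5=-0.80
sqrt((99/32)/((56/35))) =3 * sqrt(55)/16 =1.39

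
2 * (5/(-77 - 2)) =-0.13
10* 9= 90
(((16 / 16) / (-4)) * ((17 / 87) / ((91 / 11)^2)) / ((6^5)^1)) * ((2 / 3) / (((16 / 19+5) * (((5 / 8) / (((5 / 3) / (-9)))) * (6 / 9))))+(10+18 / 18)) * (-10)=337502275 / 33579562056768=0.00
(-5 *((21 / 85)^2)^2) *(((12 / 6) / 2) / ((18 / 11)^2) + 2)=-0.04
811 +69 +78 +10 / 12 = 5753 / 6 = 958.83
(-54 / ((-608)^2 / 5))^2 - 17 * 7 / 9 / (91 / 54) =-3484612321923 / 444117286912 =-7.85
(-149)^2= 22201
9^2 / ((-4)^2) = 81 / 16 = 5.06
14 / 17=0.82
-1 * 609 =-609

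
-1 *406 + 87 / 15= -2001 / 5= -400.20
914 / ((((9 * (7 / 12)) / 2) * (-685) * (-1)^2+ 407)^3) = -467968 / 1378378299689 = -0.00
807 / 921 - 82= -24905 / 307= -81.12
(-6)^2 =36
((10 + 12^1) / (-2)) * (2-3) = 11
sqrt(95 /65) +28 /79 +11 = sqrt(247) /13 +897 /79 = 12.56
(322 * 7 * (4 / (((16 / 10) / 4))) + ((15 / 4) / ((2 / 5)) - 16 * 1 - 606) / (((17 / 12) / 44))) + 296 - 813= 2995.59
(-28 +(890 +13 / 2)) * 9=15633 / 2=7816.50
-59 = -59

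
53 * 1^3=53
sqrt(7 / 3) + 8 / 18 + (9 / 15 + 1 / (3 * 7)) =344 / 315 + sqrt(21) / 3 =2.62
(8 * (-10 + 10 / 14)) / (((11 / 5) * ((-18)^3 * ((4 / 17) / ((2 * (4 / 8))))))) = 5525 / 224532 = 0.02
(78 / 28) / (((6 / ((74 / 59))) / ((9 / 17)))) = 4329 / 14042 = 0.31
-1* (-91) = 91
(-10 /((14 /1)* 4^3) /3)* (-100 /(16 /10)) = 625 /2688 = 0.23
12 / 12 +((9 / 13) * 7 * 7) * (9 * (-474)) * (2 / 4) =-940640 / 13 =-72356.92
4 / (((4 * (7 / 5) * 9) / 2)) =10 / 63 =0.16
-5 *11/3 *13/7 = -715/21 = -34.05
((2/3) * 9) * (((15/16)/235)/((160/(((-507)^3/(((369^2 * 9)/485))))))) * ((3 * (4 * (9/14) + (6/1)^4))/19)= -2127971149785/1345015168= -1582.12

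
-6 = -6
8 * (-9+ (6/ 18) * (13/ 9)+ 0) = -1840/ 27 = -68.15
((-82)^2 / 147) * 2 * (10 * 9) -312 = 388152 / 49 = 7921.47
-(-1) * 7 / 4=7 / 4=1.75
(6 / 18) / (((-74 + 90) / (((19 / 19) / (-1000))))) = -1 / 48000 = -0.00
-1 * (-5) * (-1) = -5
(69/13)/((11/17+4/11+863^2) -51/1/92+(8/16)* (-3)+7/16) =4748304/666275763283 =0.00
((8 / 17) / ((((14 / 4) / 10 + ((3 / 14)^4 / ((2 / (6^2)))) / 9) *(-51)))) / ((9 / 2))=-1536640 / 265450257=-0.01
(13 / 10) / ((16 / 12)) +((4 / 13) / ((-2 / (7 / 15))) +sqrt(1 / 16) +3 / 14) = 14933 / 10920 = 1.37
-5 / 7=-0.71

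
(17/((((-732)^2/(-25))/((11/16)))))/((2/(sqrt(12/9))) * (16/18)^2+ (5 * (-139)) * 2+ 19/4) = 56100 * sqrt(3)/249852862554731+ 6294714525/15990583203502784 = 0.00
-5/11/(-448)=5/4928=0.00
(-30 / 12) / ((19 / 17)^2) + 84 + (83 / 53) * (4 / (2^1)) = 3257611 / 38266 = 85.13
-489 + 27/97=-47406/97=-488.72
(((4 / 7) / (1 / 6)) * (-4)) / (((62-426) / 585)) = 1080 / 49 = 22.04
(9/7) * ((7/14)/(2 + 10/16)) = 12/49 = 0.24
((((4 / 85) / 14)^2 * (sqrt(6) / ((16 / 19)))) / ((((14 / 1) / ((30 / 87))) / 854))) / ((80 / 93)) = 0.00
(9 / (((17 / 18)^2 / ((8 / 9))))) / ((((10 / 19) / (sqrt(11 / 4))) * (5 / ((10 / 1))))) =24624 * sqrt(11) / 1445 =56.52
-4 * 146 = -584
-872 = -872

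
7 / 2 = 3.50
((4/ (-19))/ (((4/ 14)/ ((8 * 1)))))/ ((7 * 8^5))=-1/ 38912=-0.00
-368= -368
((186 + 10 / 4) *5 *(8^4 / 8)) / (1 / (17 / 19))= 8203520 / 19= 431764.21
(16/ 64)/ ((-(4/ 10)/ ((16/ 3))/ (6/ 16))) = -5/ 4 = -1.25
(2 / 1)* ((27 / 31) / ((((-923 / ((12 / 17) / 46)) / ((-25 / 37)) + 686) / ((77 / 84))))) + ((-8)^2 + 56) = 50056107945 / 417134171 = 120.00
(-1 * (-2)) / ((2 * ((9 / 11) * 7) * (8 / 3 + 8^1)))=11 / 672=0.02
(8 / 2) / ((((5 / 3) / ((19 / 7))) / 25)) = 1140 / 7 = 162.86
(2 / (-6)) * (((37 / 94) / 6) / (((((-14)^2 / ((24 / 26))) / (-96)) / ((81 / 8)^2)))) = 242757 / 239512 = 1.01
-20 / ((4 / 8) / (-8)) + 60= 380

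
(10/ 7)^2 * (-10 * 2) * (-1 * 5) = 10000/ 49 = 204.08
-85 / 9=-9.44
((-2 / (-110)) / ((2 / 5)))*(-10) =-5 / 11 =-0.45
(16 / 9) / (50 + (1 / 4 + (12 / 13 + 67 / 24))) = 1664 / 50511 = 0.03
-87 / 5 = -17.40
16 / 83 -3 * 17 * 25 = -105809 / 83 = -1274.81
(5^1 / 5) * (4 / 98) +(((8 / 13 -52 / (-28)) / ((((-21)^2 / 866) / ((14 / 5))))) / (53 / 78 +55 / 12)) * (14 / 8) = 183502 / 40229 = 4.56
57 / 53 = 1.08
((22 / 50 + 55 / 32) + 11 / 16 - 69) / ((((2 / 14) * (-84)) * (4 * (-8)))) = -17641 / 102400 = -0.17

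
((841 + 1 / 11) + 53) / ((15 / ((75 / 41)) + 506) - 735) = -49175 / 12144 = -4.05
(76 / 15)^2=5776 / 225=25.67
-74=-74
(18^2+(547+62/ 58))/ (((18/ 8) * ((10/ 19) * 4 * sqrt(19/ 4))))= 84.47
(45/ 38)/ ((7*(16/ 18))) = 405/ 2128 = 0.19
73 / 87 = 0.84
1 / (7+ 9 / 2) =0.09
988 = 988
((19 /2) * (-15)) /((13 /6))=-855 /13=-65.77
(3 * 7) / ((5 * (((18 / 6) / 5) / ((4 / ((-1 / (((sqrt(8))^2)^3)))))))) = -14336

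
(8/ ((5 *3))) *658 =5264/ 15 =350.93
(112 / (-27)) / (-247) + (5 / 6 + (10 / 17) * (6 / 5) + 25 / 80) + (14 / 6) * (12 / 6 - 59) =-237868327 / 1813968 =-131.13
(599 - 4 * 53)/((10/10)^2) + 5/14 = 5423/14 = 387.36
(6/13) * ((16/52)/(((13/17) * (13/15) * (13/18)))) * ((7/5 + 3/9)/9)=1632/28561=0.06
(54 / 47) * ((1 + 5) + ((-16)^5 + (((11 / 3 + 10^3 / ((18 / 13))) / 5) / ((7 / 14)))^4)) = 1240048517464276 / 151875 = 8164928510.05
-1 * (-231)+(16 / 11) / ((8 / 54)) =2649 / 11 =240.82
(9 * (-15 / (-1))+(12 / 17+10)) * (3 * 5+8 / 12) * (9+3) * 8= 3725408 / 17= 219141.65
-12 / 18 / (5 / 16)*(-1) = 32 / 15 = 2.13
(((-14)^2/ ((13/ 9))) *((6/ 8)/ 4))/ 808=1323/ 42016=0.03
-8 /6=-1.33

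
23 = 23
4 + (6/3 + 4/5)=34/5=6.80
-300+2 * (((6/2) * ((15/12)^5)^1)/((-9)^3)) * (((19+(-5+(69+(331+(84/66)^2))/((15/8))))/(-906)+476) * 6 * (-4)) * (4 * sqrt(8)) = -300+244473581875 * sqrt(2)/106556472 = 2944.64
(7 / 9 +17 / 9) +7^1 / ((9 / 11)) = 101 / 9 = 11.22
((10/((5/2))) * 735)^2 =8643600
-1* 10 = -10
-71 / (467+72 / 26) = -923 / 6107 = -0.15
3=3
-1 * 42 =-42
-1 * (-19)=19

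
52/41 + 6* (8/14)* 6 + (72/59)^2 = 23306716/999047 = 23.33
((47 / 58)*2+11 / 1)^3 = 49027896 / 24389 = 2010.25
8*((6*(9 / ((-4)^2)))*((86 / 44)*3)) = 3483 / 22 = 158.32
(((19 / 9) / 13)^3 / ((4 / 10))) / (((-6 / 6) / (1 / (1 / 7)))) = -240065 / 3203226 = -0.07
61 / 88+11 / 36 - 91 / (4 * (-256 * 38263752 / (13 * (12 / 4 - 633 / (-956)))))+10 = 503545146396073 / 45782086090752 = 11.00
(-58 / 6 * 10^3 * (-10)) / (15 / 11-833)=-797500 / 6861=-116.24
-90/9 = -10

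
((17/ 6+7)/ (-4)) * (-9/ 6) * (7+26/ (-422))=10797/ 422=25.59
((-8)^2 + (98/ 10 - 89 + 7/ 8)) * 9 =-5157/ 40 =-128.92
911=911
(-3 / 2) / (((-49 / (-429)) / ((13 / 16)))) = -16731 / 1568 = -10.67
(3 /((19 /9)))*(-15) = -405 /19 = -21.32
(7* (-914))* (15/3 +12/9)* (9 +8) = -2066554/3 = -688851.33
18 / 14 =9 / 7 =1.29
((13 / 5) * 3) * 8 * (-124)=-38688 / 5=-7737.60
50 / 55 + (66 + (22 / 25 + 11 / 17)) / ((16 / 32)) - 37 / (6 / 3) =1098281 / 9350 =117.46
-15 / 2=-7.50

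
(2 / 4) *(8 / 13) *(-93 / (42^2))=-31 / 1911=-0.02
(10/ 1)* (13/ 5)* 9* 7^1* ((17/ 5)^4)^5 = 6657211044088723791693822438/ 95367431640625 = 69805917277663.78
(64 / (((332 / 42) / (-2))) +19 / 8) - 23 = -36.82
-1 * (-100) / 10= 10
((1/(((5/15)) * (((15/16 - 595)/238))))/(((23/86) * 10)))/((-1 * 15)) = 163744/5465375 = 0.03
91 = 91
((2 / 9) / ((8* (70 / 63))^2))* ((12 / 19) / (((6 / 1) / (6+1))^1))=63 / 30400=0.00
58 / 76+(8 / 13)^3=83169 / 83486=1.00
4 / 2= 2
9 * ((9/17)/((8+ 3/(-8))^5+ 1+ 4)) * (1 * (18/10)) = 23887872/71804611985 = 0.00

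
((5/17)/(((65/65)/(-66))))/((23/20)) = -6600/391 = -16.88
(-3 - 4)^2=49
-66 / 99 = -2 / 3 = -0.67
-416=-416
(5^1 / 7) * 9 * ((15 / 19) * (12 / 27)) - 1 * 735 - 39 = -102642 / 133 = -771.74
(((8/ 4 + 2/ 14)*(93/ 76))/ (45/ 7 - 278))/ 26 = -1395/ 3756376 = -0.00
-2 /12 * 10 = -5 /3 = -1.67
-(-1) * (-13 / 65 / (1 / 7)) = -7 / 5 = -1.40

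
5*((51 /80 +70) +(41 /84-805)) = -1232909 /336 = -3669.37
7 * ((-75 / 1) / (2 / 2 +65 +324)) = -35 / 26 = -1.35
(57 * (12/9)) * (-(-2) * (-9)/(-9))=152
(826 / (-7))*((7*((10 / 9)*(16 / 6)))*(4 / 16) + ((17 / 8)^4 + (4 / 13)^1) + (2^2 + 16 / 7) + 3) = -20882516227 / 5031936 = -4150.00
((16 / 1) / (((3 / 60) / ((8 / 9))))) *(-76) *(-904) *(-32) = -625359075.56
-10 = -10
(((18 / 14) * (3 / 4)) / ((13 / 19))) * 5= 2565 / 364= 7.05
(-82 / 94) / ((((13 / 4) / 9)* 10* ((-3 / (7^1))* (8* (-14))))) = -123 / 24440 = -0.01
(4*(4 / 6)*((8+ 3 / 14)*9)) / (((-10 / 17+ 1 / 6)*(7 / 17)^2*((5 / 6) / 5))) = -244077840 / 14749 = -16548.77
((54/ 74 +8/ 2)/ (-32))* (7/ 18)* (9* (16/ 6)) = -1225/ 888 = -1.38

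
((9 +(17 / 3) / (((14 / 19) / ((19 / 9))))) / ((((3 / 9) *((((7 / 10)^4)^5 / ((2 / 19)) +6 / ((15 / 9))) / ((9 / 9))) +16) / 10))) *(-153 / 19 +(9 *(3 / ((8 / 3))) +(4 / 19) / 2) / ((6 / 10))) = 4892314625000000000000000000 / 37064564146537219769216229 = 131.99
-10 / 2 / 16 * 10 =-25 / 8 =-3.12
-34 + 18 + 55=39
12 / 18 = 2 / 3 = 0.67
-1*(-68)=68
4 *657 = 2628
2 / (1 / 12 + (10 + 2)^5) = 0.00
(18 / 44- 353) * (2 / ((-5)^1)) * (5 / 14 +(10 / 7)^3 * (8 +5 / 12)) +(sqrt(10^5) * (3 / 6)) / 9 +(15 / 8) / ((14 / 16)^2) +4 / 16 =50 * sqrt(10) / 9 +159094157 / 45276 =3531.44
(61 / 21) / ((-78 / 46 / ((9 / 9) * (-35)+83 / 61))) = 5244 / 91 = 57.63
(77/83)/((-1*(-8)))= 77/664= 0.12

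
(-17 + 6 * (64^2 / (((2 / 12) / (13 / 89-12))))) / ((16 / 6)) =-466702779 / 712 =-655481.43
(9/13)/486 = 1/702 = 0.00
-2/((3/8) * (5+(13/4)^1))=-64/99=-0.65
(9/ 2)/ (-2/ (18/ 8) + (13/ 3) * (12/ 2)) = 81/ 452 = 0.18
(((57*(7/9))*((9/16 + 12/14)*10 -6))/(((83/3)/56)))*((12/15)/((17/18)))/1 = 258552/415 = 623.02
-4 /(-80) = 1 /20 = 0.05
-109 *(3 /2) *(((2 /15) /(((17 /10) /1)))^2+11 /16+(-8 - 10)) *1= 78504089 /27744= 2829.59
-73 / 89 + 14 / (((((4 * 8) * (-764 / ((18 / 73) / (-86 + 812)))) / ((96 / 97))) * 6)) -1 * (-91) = 5253787205195 / 58259040796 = 90.18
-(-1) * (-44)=-44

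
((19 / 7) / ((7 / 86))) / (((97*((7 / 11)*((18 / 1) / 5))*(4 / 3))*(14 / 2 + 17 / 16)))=4180 / 299439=0.01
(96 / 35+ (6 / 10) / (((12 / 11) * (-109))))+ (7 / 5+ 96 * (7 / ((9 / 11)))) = 37790069 / 45780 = 825.47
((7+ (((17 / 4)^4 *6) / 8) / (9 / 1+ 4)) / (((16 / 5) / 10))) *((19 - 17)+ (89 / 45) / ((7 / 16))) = 526.18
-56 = -56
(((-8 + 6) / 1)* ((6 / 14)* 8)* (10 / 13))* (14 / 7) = -960 / 91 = -10.55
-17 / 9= -1.89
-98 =-98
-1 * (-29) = 29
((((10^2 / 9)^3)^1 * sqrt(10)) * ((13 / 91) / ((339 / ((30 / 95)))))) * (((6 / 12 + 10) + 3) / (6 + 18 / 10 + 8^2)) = 5000000 * sqrt(10) / 145676097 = 0.11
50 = 50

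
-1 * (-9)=9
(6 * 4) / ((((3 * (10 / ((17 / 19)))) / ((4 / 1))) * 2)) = 136 / 95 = 1.43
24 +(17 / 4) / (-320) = 30703 / 1280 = 23.99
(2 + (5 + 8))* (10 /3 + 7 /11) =655 /11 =59.55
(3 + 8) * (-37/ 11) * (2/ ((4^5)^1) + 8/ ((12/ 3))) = -37925/ 512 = -74.07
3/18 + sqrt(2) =1/6 + sqrt(2) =1.58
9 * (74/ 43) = 666/ 43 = 15.49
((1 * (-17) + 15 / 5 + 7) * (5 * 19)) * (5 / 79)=-3325 / 79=-42.09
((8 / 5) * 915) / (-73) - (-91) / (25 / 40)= 125.55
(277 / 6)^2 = 76729 / 36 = 2131.36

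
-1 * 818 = -818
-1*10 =-10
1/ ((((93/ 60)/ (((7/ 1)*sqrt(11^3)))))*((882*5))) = 22*sqrt(11)/ 1953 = 0.04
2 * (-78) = -156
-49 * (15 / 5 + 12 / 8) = -441 / 2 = -220.50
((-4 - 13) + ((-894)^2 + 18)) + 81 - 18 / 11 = 8792480 / 11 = 799316.36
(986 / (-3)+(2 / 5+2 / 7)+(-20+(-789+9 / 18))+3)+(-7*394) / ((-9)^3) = -57648473 / 51030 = -1129.70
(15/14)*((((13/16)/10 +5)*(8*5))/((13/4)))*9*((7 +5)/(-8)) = -329265/364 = -904.57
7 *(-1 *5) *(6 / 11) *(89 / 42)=-445 / 11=-40.45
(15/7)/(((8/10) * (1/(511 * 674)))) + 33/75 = 46126897/50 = 922537.94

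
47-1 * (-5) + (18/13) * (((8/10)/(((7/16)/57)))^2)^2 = 163409173.06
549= 549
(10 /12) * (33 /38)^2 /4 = 1815 /11552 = 0.16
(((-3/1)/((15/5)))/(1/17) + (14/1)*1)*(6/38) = -9/19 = -0.47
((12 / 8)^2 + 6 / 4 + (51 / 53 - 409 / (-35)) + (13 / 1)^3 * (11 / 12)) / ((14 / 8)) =45194804 / 38955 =1160.18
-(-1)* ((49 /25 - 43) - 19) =-60.04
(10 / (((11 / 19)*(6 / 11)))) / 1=95 / 3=31.67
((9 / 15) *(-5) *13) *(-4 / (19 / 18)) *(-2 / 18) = -312 / 19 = -16.42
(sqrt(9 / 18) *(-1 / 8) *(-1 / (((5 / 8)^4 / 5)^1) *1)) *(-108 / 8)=-3456 *sqrt(2) / 125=-39.10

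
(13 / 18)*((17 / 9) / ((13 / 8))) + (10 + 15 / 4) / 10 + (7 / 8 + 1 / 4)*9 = 1999 / 162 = 12.34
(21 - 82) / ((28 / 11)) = -671 / 28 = -23.96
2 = 2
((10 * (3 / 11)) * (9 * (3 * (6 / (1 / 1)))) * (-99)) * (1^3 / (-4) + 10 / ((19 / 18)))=-7665435 / 19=-403443.95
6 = 6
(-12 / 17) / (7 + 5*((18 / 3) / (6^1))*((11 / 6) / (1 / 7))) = -72 / 7259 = -0.01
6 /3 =2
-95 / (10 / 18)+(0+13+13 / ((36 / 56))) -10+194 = 416 / 9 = 46.22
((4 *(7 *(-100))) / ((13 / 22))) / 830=-6160 / 1079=-5.71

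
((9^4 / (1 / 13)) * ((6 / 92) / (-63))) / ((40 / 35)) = -28431 / 368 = -77.26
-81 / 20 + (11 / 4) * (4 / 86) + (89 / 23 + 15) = 295661 / 19780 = 14.95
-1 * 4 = -4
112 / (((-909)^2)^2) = 112 / 682740290961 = 0.00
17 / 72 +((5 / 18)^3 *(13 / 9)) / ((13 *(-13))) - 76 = -6462145 / 85293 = -75.76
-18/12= -3/2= -1.50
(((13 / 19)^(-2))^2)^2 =16983563041 / 815730721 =20.82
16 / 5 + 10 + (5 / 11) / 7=5107 / 385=13.26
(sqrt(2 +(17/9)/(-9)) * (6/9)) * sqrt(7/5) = 2 * sqrt(203)/27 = 1.06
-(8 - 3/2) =-13/2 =-6.50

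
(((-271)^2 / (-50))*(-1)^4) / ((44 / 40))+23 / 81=-5947456 / 4455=-1335.01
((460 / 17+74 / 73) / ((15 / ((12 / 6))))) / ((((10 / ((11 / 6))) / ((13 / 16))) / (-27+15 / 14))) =-301400957 / 20848800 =-14.46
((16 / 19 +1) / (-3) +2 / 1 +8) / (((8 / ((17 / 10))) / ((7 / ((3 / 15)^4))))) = 7958125 / 912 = 8726.01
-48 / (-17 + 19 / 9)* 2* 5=2160 / 67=32.24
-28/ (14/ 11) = -22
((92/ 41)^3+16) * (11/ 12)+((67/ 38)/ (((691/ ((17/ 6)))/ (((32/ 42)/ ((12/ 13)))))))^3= 26349870187968203583963955/ 1053008623142072605811061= 25.02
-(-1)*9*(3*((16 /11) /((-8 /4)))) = -216 /11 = -19.64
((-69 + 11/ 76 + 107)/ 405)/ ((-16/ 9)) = -2899/ 54720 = -0.05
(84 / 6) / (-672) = -1 / 48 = -0.02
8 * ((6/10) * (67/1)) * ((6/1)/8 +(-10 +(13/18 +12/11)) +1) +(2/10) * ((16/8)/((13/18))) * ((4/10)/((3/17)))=-22188326/10725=-2068.84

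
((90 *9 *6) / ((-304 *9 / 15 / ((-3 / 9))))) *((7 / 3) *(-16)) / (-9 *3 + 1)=12.75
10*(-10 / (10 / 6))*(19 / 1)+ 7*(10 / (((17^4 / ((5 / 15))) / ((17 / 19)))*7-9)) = -1117358425 / 980139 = -1140.00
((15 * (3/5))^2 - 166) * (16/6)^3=-43520/27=-1611.85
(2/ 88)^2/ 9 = 1/ 17424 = 0.00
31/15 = 2.07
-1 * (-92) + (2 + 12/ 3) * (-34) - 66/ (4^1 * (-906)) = -67637/ 604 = -111.98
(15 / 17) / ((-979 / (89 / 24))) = -5 / 1496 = -0.00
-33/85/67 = -33/5695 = -0.01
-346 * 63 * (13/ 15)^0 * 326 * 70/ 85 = -99486072/ 17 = -5852121.88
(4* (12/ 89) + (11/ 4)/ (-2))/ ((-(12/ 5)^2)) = 14875/ 102528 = 0.15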